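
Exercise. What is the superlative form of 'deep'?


Apply superlative formation (add -est): 'deep' -> 'deepest'.

deepest


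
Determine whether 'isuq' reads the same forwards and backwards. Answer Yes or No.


Forward: 'isuq'
Reversed: 'qusi'
They differ.

No


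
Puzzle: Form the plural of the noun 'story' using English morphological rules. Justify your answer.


Apply rule: Change -y to -ies (consonant + y). 'story' becomes 'stories'.

stories


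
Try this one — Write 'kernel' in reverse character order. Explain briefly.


Reverse 'kernel' character by character: 'lenrek'.

lenrek


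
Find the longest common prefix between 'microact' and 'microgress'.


Compare from the start: 5 characters match: 'micro'. Mismatch at position 6: 'a' vs 'g'.

micro


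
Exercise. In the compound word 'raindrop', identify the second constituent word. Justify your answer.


Split 'raindrop' into 'rain' + 'drop'. The second part is 'drop'.

drop


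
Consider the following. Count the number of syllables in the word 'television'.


Break 'television' into syllables: tel-e-vi-sion -> tel | e | vi | sion = 4 syllables

4 syllables


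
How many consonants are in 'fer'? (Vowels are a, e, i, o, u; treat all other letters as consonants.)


Consonants in 'fer': f, r = 2 consonants.

2


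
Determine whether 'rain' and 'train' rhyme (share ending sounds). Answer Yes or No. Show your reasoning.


Rime (stressed vowel + following sounds) of 'rain': -ain = /eɪn/
Rime of 'train': -ain = /eɪn/
/eɪn/ and /eɪn/ are the same ending sound, so the words rhyme.

Yes


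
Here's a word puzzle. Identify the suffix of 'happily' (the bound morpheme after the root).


The word 'happily' = 'happy' (root) + '-ly' (suffix). The suffix is '-ly'.

ly


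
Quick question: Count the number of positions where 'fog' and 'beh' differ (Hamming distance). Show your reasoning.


Alignment:
Position 1: 'f' vs 'b' = DIFFER
Position 2: 'o' vs 'e' = DIFFER
Position 3: 'g' vs 'h' = DIFFER
Total differences: 3

3


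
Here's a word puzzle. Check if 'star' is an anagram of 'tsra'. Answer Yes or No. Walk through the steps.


Sorted letters of 'star': 'arst'
Sorted letters of 'tsra': 'arst'
They match.

Yes


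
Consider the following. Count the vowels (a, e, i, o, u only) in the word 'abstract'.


Vowels in 'abstract': a, a = 2 vowels.

2


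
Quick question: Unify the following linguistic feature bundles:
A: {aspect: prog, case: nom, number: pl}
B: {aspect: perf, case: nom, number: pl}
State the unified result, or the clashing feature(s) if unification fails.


Compare features:
aspect: A=prog vs B=perf -> CLASH
case: A=nom vs B=nom -> unified: nom
number: A=pl vs B=pl -> unified: pl
Clash detected on feature 'aspect' (prog vs perf); unification fails.

CLASH on 'aspect' (prog vs perf)


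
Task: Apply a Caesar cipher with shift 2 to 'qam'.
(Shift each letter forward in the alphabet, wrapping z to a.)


Shift each letter by 2: q -> s, a -> c, m -> o. Result: 'sco'.

sco


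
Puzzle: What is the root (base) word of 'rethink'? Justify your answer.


Remove prefix 're' from 'rethink' to get root 'think'.

think


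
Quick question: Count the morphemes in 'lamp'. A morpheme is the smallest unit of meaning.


Decomposition: lamp (free morpheme) = 1 morpheme(s)

1 morphemes


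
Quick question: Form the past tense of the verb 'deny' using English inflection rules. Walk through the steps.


Apply rule: Change -y to -ied. 'deny' becomes 'denied'.

denied


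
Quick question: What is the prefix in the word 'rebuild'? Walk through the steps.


The word 'rebuild' = 're' (prefix) + 'build' (root). The prefix is 're'.

re


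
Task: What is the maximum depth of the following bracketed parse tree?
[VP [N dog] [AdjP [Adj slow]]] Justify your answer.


Count bracket nesting levels:
'[' at pos 0: depth = 1
'[' at pos 4: depth = 2
'[' at pos 12: depth = 2
'[' at pos 18: depth = 3
Maximum depth reached: 3

3


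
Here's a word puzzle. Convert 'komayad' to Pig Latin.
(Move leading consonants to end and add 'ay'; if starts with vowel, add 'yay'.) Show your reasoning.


'komayad': move consonant cluster 'k' to end and add 'ay': 'omayadkay'.

omayadkay


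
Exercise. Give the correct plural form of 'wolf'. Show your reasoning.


Apply rule: Change -f to -ves. 'wolf' becomes 'wolves'.

wolves


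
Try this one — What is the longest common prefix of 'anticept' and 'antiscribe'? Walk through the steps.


Compare from the start: 4 characters match: 'anti'. Mismatch at position 5: 'c' vs 's'.

anti


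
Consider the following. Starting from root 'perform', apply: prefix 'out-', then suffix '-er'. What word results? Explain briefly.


Step 1: Add prefix 'out-' to 'perform' = 'outperform'
Step 2: Add suffix '-er' to 'outperform' = 'outperformer'

outperformer


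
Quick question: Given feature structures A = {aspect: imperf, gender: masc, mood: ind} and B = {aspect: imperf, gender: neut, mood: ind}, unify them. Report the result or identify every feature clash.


Compare features:
aspect: A=imperf vs B=imperf -> unified: imperf
gender: A=masc vs B=neut -> CLASH
mood: A=ind vs B=ind -> unified: ind
Clash detected on feature 'gender' (masc vs neut); unification fails.

CLASH on 'gender' (masc vs neut)


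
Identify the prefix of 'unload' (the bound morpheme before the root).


The word 'unload' = 'un' (prefix) + 'load' (root). The prefix is 'un'.

un


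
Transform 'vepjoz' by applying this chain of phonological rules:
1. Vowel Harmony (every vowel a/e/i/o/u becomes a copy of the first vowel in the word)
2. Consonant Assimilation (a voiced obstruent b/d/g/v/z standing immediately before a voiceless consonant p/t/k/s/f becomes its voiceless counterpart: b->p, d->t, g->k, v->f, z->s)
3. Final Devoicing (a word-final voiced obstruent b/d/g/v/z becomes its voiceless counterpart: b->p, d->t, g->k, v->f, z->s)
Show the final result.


Starting form: 'vepjoz'
Rule 1: Vowel Harmony: all vowels become 'e' (matching first vowel). 'vepjoz' -> 'vepjez'
Rule 2: Consonant Assimilation: no voiced obstruent (b/d/g/v/z) stands immediately before a voiceless consonant (p/t/k/s/f). No change.
Rule 3: Final Devoicing: word-final voiced obstruent 'z' becomes voiceless 's'. 'vepjez' -> 'vepjes'
Final form: 'vepjes'

vepjes


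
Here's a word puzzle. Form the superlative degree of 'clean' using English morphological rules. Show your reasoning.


Apply superlative formation (add -est): 'clean' -> 'cleanest'.

cleanest


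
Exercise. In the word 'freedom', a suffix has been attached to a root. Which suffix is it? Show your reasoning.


The word 'freedom' = 'free' (root) + '-dom' (suffix). The suffix is '-dom'.

dom


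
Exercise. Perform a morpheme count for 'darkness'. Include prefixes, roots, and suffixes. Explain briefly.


Decomposition: dark (root) + -ness (suffix) = 2 morpheme(s)

2 morphemes


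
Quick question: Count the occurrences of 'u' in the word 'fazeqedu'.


Letter 'u' in 'fazeqedu': found at position(s) 8 = 1 occurrence(s).

1


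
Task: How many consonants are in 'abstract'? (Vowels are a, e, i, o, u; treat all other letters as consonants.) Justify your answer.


Consonants in 'abstract': b, s, t, r, c, t = 6 consonants.

6


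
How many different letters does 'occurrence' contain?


Unique letters in 'occurrence': {c, e, n, o, r, u} = 6 distinct letters.

6


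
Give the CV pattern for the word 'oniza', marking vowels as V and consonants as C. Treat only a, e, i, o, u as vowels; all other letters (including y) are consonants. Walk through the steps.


Letter mapping: o = V, n = C, i = V, z = C, a = V.

VCVCV


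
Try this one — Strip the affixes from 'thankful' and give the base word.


Remove suffix '-ful' from 'thankful' to get root 'thank'.

thank


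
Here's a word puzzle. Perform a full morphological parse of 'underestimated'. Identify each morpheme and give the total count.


Step 1: Identify prefix: 'under' (meaning: beneath/insufficient)
Step 2: Identify root: 'estimate'
Step 3: Identify suffix(es): 'ed'
Decomposition: under- (prefix: beneath/insufficient) + estimate (root) + -ed (suffix: past)
Total morphemes: 3

3 morphemes (under- (prefix: beneath/insufficient) + estimate (root) + -ed (suffix: past))


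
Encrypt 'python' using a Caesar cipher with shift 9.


Shift each letter by 9: p -> y, y -> h, t -> c, h -> q, o -> x, n -> w. Result: 'yhcqxw'.

yhcqxw


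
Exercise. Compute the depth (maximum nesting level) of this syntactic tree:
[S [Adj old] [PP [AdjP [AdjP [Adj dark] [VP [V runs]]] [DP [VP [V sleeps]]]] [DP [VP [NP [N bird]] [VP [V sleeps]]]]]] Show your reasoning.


Count bracket nesting levels:
'[' at pos 0: depth = 1
'[' at pos 3: depth = 2
'[' at pos 13: depth = 2
'[' at pos 17: depth = 3
'[' at pos 23: depth = 4
'[' at pos 29: depth = 5
'[' at pos 40: depth = 5
'[' at pos 44: depth = 6
'[' at pos 55: depth = 4
'[' at pos 59: depth = 5
'[' at pos 63: depth = 6
'[' at pos 77: depth = 3
'[' at pos 81: depth = 4
'[' at pos 85: depth = 5
'[' at pos 89: depth = 6
'[' at pos 99: depth = 5
'[' at pos 103: depth = 6
Maximum depth reached: 6

6


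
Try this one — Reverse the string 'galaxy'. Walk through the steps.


Reverse 'galaxy' character by character: 'yxalag'.

yxalag


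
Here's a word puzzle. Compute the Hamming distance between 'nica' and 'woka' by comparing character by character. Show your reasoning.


Alignment:
Position 1: 'n' vs 'w' = DIFFER
Position 2: 'i' vs 'o' = DIFFER
Position 3: 'c' vs 'k' = DIFFER
Position 4: 'a' vs 'a' = match
Total differences: 3

3


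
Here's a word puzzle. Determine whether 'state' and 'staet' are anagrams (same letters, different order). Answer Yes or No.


Sorted letters of 'state': 'aestt'
Sorted letters of 'staet': 'aestt'
They match.

Yes


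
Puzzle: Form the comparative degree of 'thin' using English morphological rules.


Apply comparative formation (double final consonant, add -er): 'thin' -> 'thinner'.

thinner


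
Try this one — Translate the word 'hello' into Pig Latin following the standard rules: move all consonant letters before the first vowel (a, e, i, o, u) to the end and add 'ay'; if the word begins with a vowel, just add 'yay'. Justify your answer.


'hello': move consonant cluster 'h' to end and add 'ay': 'ellohay'.

ellohay


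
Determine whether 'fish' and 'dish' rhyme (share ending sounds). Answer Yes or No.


Rime (stressed vowel + following sounds) of 'fish': -ish = /ɪʃ/
Rime of 'dish': -ish = /ɪʃ/
/ɪʃ/ and /ɪʃ/ are the same ending sound, so the words rhyme.

Yes


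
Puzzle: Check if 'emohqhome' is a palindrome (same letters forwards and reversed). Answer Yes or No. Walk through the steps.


Forward: 'emohqhome'
Reversed: 'emohqhome'
They are identical.

Yes


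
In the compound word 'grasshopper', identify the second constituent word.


Split 'grasshopper' into 'grass' + 'hopper'. The second part is 'hopper'.

hopper


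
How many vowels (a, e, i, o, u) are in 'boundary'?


Vowels in 'boundary': o, u, a = 3 vowels.

3


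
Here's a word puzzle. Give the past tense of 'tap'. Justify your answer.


Apply rule: Double final consonant and add -ed. 'tap' becomes 'tapped'.

tapped


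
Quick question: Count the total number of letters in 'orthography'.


Spell out 'orthography' and number each letter: o(1), r(2), t(3), h(4), o(5), g(6), r(7), a(8), p(9), h(10), y(11). Total: 11 letters.

11


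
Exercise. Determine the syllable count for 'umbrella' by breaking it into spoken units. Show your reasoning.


Break 'umbrella' into syllables: um-brel-la -> um | brel | la = 3 syllables

3 syllables


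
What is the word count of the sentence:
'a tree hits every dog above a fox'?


Split into words: a | tree | hits | every | dog | above | a | fox = 8 words.

8


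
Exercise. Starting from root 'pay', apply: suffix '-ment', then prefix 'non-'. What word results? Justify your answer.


Step 1: Add suffix '-ment' to 'pay' = 'payment'
Step 2: Add prefix 'non-' to 'payment' = 'nonpayment'

nonpayment


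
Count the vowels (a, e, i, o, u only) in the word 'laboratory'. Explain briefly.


Vowels in 'laboratory': a, o, a, o = 4 vowels.

4


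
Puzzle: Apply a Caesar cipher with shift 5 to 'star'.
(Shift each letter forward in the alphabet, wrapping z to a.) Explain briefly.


Shift each letter by 5: s -> x, t -> y, a -> f, r -> w. Result: 'xyfw'.

xyfw


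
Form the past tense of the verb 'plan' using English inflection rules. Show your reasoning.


Apply rule: Double final consonant and add -ed. 'plan' becomes 'planned'.

planned


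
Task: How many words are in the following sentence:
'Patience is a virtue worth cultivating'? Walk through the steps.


Split into words: Patience | is | a | virtue | worth | cultivating = 6 words.

6


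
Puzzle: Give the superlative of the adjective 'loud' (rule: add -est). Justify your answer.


Apply superlative formation (add -est): 'loud' -> 'loudest'.

loudest


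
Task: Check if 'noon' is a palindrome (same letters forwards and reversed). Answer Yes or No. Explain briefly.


Forward: 'noon'
Reversed: 'noon'
They are identical.

Yes


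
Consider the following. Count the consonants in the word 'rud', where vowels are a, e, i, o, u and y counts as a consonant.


Consonants in 'rud': r, d = 2 consonants.

2


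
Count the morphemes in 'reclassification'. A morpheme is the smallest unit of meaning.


Decomposition: re- (prefix) + class (root) + -ify (suffix) + -ation (suffix) = 4 morpheme(s)

4 morphemes


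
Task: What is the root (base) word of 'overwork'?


Remove prefix 'over' from 'overwork' to get root 'work'.

work


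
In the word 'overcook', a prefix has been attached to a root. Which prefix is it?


The word 'overcook' = 'over' (prefix) + 'cook' (root). The prefix is 'over'.

over


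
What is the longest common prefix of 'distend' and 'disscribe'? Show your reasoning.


Compare from the start: 3 characters match: 'dis'. Mismatch at position 4: 't' vs 's'.

dis


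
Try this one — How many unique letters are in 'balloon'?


Unique letters in 'balloon': {a, b, l, n, o} = 5 distinct letters.

5


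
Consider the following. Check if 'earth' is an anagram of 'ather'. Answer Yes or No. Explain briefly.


Sorted letters of 'earth': 'aehrt'
Sorted letters of 'ather': 'aehrt'
They match.

Yes


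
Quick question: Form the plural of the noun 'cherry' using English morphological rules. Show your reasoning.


Apply rule: Change -y to -ies (consonant + y). 'cherry' becomes 'cherries'.

cherries


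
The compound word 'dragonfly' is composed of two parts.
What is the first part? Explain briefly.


Split 'dragonfly' into 'dragon' + 'fly'. The first part is 'dragon'.

dragon


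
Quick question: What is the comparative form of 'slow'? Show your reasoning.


Apply comparative formation (add -er): 'slow' -> 'slower'.

slower


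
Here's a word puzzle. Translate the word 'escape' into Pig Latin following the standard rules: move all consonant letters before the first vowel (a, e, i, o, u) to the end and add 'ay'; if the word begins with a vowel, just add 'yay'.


'escape' starts with a vowel, so add 'yay': 'escapeyay'.

escapeyay


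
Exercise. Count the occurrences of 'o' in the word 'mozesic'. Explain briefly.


Letter 'o' in 'mozesic': found at position(s) 2 = 1 occurrence(s).

1


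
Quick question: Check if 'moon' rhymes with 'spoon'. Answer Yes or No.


Rime (stressed vowel + following sounds) of 'moon': -oon = /uːn/
Rime of 'spoon': -oon = /uːn/
/uːn/ and /uːn/ are the same ending sound, so the words rhyme.

Yes


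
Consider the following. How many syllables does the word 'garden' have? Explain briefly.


Break 'garden' into syllables: gar-den -> gar | den = 2 syllables

2 syllables


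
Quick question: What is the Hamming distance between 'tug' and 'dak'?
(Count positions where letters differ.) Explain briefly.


Alignment:
Position 1: 't' vs 'd' = DIFFER
Position 2: 'u' vs 'a' = DIFFER
Position 3: 'g' vs 'k' = DIFFER
Total differences: 3

3


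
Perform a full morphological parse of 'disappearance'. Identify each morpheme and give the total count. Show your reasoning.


Step 1: Identify prefix: 'dis' (meaning: not/apart)
Step 2: Identify root: 'appear'
Step 3: Identify suffix(es): 'ance'
Decomposition: dis- (prefix: not/apart) + appear (root) + -ance (suffix: state/act)
Total morphemes: 3

3 morphemes (dis- (prefix: not/apart) + appear (root) + -ance (suffix: state/act))


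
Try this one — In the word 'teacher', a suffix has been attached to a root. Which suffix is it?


The word 'teacher' = 'teach' (root) + '-er' (suffix). The suffix is '-er'.

er


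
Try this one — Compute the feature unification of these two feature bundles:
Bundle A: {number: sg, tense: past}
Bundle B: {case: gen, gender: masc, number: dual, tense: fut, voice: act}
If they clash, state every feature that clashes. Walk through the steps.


Compare features:
case: A=_ vs B=gen -> unified: gen
gender: A=_ vs B=masc -> unified: masc
number: A=sg vs B=dual -> CLASH
tense: A=past vs B=fut -> CLASH
voice: A=_ vs B=act -> unified: act
Clashes detected on features 'number' (sg vs dual) and 'tense' (past vs fut); unification fails.

CLASH on 'number' (sg vs dual) and 'tense' (past vs fut)


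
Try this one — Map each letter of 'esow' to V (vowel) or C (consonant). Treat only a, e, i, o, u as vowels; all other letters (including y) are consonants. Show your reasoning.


Letter mapping: e = V, s = C, o = V, w = C.

VCVC


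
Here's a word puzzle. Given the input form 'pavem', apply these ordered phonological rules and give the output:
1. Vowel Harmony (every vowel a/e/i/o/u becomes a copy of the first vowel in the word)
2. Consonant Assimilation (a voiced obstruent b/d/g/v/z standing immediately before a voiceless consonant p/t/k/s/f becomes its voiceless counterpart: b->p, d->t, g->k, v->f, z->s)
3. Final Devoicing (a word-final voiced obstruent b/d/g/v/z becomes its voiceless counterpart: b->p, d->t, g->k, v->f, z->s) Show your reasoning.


Starting form: 'pavem'
Rule 1: Vowel Harmony: all vowels become 'a' (matching first vowel). 'pavem' -> 'pavam'
Rule 2: Consonant Assimilation: no voiced obstruent (b/d/g/v/z) stands immediately before a voiceless consonant (p/t/k/s/f). No change.
Rule 3: Final Devoicing: final consonant 'm' is not one of the voiced obstruents b/d/g/v/z. No change.
Final form: 'pavam'

pavam


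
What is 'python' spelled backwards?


Reverse 'python' character by character: 'nohtyp'.

nohtyp


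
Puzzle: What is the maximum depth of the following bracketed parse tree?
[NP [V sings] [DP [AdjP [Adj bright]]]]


Count bracket nesting levels:
'[' at pos 0: depth = 1
'[' at pos 4: depth = 2
'[' at pos 14: depth = 2
'[' at pos 18: depth = 3
'[' at pos 24: depth = 4
Maximum depth reached: 4

4


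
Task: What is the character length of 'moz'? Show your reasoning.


Spell out 'moz' and number each letter: m(1), o(2), z(3). Total: 3 letters.

3


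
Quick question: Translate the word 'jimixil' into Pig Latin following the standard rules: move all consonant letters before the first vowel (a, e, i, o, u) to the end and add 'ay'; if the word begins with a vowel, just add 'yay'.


'jimixil': move consonant cluster 'j' to end and add 'ay': 'imixiljay'.

imixiljay


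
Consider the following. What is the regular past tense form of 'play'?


Apply rule: Add -ed. 'play' becomes 'played'.

played


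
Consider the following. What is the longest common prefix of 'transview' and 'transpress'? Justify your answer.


Compare from the start: 5 characters match: 'trans'. Mismatch at position 6: 'v' vs 'p'.

trans


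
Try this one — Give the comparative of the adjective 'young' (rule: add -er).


Apply comparative formation (add -er): 'young' -> 'younger'.

younger


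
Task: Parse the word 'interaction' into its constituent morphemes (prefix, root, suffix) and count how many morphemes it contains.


Step 1: Identify prefix: 'inter' (meaning: between)
Step 2: Identify root: 'act'
Step 3: Identify suffix(es): 'ion'
Decomposition: inter- (prefix: between) + act (root) + -ion (suffix: act of)
Total morphemes: 3

3 morphemes (inter- (prefix: between) + act (root) + -ion (suffix: act of))


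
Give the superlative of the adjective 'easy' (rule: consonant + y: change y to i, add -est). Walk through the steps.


Apply superlative formation (consonant + y: change y to i, add -est): 'easy' -> 'easiest'.

easiest


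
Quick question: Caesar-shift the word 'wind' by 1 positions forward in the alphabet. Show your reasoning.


Shift each letter by 1: w -> x, i -> j, n -> o, d -> e. Result: 'xjoe'.

xjoe


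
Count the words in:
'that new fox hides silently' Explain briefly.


Split into words: that | new | fox | hides | silently = 5 words.

5


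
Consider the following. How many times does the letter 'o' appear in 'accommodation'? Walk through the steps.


Letter 'o' in 'accommodation': found at position(s) 4, 7, 12 = 3 occurrence(s).

3


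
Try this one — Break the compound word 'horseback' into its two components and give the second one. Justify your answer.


Split 'horseback' into 'horse' + 'back'. The second part is 'back'.

back


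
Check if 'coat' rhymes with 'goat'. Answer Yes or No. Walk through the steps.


Rime (stressed vowel + following sounds) of 'coat': -oat = /oʊt/
Rime of 'goat': -oat = /oʊt/
/oʊt/ and /oʊt/ are the same ending sound, so the words rhyme.

Yes


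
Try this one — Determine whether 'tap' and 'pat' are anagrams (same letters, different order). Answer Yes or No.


Sorted letters of 'tap': 'apt'
Sorted letters of 'pat': 'apt'
They match.

Yes


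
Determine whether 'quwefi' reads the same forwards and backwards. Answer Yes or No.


Forward: 'quwefi'
Reversed: 'ifewuq'
They differ.

No


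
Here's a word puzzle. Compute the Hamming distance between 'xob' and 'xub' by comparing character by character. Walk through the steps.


Alignment:
Position 1: 'x' vs 'x' = match
Position 2: 'o' vs 'u' = DIFFER
Position 3: 'b' vs 'b' = match
Total differences: 1

1


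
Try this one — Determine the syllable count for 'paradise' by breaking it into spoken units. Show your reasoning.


Break 'paradise' into syllables: par-a-dise -> par | a | dise = 3 syllables

3 syllables


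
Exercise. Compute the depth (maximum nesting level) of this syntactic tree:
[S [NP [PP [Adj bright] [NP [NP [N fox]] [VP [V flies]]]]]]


Count bracket nesting levels:
'[' at pos 0: depth = 1
'[' at pos 3: depth = 2
'[' at pos 7: depth = 3
'[' at pos 11: depth = 4
'[' at pos 24: depth = 4
'[' at pos 28: depth = 5
'[' at pos 32: depth = 6
'[' at pos 41: depth = 5
'[' at pos 45: depth = 6
Maximum depth reached: 6

6


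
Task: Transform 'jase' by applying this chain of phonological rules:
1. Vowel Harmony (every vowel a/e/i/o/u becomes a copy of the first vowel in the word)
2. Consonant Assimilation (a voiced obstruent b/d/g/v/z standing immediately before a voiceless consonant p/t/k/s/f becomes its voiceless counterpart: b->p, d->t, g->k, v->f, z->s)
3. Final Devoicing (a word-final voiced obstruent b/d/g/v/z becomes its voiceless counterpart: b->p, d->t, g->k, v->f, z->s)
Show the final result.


Starting form: 'jase'
Rule 1: Vowel Harmony: all vowels become 'a' (matching first vowel). 'jase' -> 'jasa'
Rule 2: Consonant Assimilation: no voiced obstruent (b/d/g/v/z) stands immediately before a voiceless consonant (p/t/k/s/f). No change.
Rule 3: Final Devoicing: the word ends in the vowel 'a', not a consonant. No change.
Final form: 'jasa'

jasa


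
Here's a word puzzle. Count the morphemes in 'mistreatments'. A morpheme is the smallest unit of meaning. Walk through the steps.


Decomposition: mis- (prefix) + treat (root) + -ment (suffix) + -s (plural) = 4 morpheme(s)

4 morphemes


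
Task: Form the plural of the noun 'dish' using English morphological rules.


Apply rule: Add -es (sibilant/fricative ending). 'dish' becomes 'dishes'.

dishes


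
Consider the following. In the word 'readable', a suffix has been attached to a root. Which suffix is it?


The word 'readable' = 'read' (root) + '-able' (suffix). The suffix is '-able'.

able


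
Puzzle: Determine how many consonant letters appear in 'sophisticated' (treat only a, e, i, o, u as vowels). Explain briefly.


Consonants in 'sophisticated': s, p, h, s, t, c, t, d = 8 consonants.

8


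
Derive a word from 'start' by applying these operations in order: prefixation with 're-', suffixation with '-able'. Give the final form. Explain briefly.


Step 1: Add prefix 're-' to 'start' = 'restart'
Step 2: Add suffix '-able' to 'restart' = 'restartable'

restartable


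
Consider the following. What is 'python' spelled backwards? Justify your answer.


Reverse 'python' character by character: 'nohtyp'.

nohtyp


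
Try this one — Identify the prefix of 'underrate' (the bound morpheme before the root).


The word 'underrate' = 'under' (prefix) + 'rate' (root). The prefix is 'under'.

under


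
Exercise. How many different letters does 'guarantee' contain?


Unique letters in 'guarantee': {a, e, g, n, r, t, u} = 7 distinct letters.

7


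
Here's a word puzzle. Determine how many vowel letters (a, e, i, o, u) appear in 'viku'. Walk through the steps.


Vowels in 'viku': i, u = 2 vowels.

2


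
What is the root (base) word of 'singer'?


Remove suffix '-er' from 'singer' to get root 'sing'.

sing


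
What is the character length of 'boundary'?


Spell out 'boundary' and number each letter: b(1), o(2), u(3), n(4), d(5), a(6), r(7), y(8). Total: 8 letters.

8


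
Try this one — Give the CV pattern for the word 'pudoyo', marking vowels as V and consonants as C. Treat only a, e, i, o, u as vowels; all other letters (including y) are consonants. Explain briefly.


Letter mapping: p = C, u = V, d = C, o = V, y = C, o = V.

CVCVCV


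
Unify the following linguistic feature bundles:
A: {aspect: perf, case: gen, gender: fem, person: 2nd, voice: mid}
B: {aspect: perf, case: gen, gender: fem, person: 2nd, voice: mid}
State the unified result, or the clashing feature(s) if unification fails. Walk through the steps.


Compare features:
aspect: A=perf vs B=perf -> unified: perf
case: A=gen vs B=gen -> unified: gen
gender: A=fem vs B=fem -> unified: fem
person: A=2nd vs B=2nd -> unified: 2nd
voice: A=mid vs B=mid -> unified: mid
No clashes found.

Unified: {aspect: perf, case: gen, gender: fem, person: 2nd, voice: mid}


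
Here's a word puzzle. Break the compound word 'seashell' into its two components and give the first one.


Split 'seashell' into 'sea' + 'shell'. The first part is 'sea'.

sea


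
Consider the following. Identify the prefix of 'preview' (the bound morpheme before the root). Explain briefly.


The word 'preview' = 'pre' (prefix) + 'view' (root). The prefix is 'pre'.

pre


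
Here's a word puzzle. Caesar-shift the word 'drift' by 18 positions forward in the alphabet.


Shift each letter by 18: d -> v, r -> j, i -> a, f -> x, t -> l. Result: 'vjaxl'.

vjaxl


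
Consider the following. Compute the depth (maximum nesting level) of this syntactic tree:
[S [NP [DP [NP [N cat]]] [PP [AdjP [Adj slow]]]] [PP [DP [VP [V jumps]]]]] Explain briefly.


Count bracket nesting levels:
'[' at pos 0: depth = 1
'[' at pos 3: depth = 2
'[' at pos 7: depth = 3
'[' at pos 11: depth = 4
'[' at pos 15: depth = 5
'[' at pos 25: depth = 3
'[' at pos 29: depth = 4
'[' at pos 35: depth = 5
'[' at pos 49: depth = 2
'[' at pos 53: depth = 3
'[' at pos 57: depth = 4
'[' at pos 61: depth = 5
Maximum depth reached: 5

5


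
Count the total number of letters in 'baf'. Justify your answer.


Spell out 'baf' and number each letter: b(1), a(2), f(3). Total: 3 letters.

3


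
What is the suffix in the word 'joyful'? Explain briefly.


The word 'joyful' = 'joy' (root) + '-ful' (suffix). The suffix is '-ful'.

ful


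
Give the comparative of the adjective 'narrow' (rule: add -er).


Apply comparative formation (add -er): 'narrow' -> 'narrower'.

narrower


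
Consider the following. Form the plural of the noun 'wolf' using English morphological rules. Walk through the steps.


Apply rule: Change -f to -ves. 'wolf' becomes 'wolves'.

wolves


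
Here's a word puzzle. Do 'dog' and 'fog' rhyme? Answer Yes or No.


Rime (stressed vowel + following sounds) of 'dog': -og = /ɒg/
Rime of 'fog': -og = /ɒg/
/ɒg/ and /ɒg/ are the same ending sound, so the words rhyme.

Yes


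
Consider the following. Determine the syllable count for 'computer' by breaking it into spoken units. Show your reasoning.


Break 'computer' into syllables: com-pu-ter -> com | pu | ter = 3 syllables

3 syllables


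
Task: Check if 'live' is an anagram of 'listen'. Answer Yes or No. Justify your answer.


Sorted letters of 'live': 'eilv'
Sorted letters of 'listen': 'eilnst'
They do not match.

No


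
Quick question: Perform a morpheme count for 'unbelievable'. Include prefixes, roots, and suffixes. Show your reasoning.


Decomposition: un- (prefix) + believe (root) + -able (suffix) = 3 morpheme(s)

3 morphemes


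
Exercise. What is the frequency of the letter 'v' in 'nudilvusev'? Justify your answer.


Letter 'v' in 'nudilvusev': found at position(s) 6, 10 = 2 occurrence(s).

2


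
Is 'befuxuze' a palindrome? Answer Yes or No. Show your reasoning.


Forward: 'befuxuze'
Reversed: 'ezuxufeb'
They differ.

No


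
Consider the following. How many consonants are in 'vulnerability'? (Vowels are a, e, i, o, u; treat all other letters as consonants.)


Consonants in 'vulnerability': v, l, n, r, b, l, t, y = 8 consonants.

8


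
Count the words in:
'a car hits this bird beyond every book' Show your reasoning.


Split into words: a | car | hits | this | bird | beyond | every | book = 8 words.

8


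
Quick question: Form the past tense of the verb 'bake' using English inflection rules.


Apply rule: Add -d (word ends in -e). 'bake' becomes 'baked'.

baked


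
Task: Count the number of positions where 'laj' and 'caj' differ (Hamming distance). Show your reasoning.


Alignment:
Position 1: 'l' vs 'c' = DIFFER
Position 2: 'a' vs 'a' = match
Position 3: 'j' vs 'j' = match
Total differences: 1

1


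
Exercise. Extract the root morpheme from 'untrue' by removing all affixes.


Remove prefix 'un' from 'untrue' to get root 'true'.

true


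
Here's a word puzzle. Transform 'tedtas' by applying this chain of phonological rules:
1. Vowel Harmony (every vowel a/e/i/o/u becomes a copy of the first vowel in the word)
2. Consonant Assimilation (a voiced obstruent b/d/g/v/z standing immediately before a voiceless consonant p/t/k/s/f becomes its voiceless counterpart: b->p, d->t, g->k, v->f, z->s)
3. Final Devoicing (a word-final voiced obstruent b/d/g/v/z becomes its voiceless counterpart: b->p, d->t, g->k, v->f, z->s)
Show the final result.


Starting form: 'tedtas'
Rule 1: Vowel Harmony: all vowels become 'e' (matching first vowel). 'tedtas' -> 'tedtes'
Rule 2: Consonant Assimilation: voiced obstruent before voiceless consonant becomes voiceless ('dt' -> 'tt'). 'tedtes' -> 'tettes'
Rule 3: Final Devoicing: final consonant 's' is not one of the voiced obstruents b/d/g/v/z. No change.
Final form: 'tettes'

tettes


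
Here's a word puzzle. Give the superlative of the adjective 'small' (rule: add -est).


Apply superlative formation (add -est): 'small' -> 'smallest'.

smallest


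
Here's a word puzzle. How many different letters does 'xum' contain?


Unique letters in 'xum': {m, u, x} = 3 distinct letters.

3


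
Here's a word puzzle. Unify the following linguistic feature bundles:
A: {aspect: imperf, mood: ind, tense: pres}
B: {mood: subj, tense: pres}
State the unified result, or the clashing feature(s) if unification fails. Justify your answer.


Compare features:
aspect: A=imperf vs B=_ -> unified: imperf
mood: A=ind vs B=subj -> CLASH
tense: A=pres vs B=pres -> unified: pres
Clash detected on feature 'mood' (ind vs subj); unification fails.

CLASH on 'mood' (ind vs subj)


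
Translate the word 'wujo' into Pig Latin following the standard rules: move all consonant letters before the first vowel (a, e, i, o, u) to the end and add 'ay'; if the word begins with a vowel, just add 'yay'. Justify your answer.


'wujo': move consonant cluster 'w' to end and add 'ay': 'ujoway'.

ujoway


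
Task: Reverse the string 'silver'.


Reverse 'silver' character by character: 'revlis'.

revlis


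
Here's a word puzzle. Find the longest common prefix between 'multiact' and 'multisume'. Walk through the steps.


Compare from the start: 5 characters match: 'multi'. Mismatch at position 6: 'a' vs 's'.

multi


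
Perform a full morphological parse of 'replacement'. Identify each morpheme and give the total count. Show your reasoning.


Step 1: Identify prefix: 're' (meaning: again)
Step 2: Identify root: 'place'
Step 3: Identify suffix(es): 'ment'
Decomposition: re- (prefix: again) + place (root) + -ment (suffix: action/result)
Total morphemes: 3

3 morphemes (re- (prefix: again) + place (root) + -ment (suffix: action/result))


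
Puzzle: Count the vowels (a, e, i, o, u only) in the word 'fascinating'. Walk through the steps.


Vowels in 'fascinating': a, i, a, i = 4 vowels.

4


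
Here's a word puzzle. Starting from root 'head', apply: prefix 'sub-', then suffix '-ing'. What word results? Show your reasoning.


Step 1: Add prefix 'sub-' to 'head' = 'subhead'
Step 2: Add suffix '-ing' to 'subhead' = 'subheading'

subheading


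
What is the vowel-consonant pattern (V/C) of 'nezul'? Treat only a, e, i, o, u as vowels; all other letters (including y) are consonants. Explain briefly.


Letter mapping: n = C, e = V, z = C, u = V, l = C.

CVCVC


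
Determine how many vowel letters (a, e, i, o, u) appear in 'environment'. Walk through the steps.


Vowels in 'environment': e, i, o, e = 4 vowels.

4


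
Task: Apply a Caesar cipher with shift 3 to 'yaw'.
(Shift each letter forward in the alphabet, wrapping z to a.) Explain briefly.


Shift each letter by 3: y -> b, a -> d, w -> z. Result: 'bdz'.

bdz


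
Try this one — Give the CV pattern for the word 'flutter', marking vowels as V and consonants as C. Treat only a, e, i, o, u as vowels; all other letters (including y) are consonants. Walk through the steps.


Letter mapping: f = C, l = C, u = V, t = C, t = C, e = V, r = C.

CCVCCVC


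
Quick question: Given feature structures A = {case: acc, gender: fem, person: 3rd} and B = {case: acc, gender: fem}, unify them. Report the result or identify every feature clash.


Compare features:
case: A=acc vs B=acc -> unified: acc
gender: A=fem vs B=fem -> unified: fem
person: A=3rd vs B=_ -> unified: 3rd
No clashes found.

Unified: {case: acc, gender: fem, person: 3rd}


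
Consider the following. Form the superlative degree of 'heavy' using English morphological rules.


Apply superlative formation (consonant + y: change y to i, add -est): 'heavy' -> 'heaviest'.

heaviest


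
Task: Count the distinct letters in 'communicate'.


Unique letters in 'communicate': {a, c, e, i, m, n, o, t, u} = 9 distinct letters.

9


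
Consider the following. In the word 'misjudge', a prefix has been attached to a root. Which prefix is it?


The word 'misjudge' = 'mis' (prefix) + 'judge' (root). The prefix is 'mis'.

mis


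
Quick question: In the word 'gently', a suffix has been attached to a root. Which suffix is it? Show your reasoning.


The word 'gently' = 'gentle' (root) + '-ly' (suffix). The suffix is '-ly'.

ly


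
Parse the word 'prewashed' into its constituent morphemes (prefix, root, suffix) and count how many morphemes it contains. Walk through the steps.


Step 1: Identify prefix: 'pre' (meaning: before)
Step 2: Identify root: 'wash'
Step 3: Identify suffix(es): 'ed'
Decomposition: pre- (prefix: before) + wash (root) + -ed (suffix: past)
Total morphemes: 3

3 morphemes (pre- (prefix: before) + wash (root) + -ed (suffix: past))


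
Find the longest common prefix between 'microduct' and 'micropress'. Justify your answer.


Compare from the start: 5 characters match: 'micro'. Mismatch at position 6: 'd' vs 'p'.

micro


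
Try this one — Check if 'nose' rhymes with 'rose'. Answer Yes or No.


Rime (stressed vowel + following sounds) of 'nose': -ose = /oʊz/
Rime of 'rose': -ose = /oʊz/
/oʊz/ and /oʊz/ are the same ending sound, so the words rhyme.

Yes


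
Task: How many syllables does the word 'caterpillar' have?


Break 'caterpillar' into syllables: cat-er-pil-lar -> cat | er | pil | lar = 4 syllables

4 syllables


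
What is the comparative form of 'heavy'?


Apply comparative formation (consonant + y: change y to i, add -er): 'heavy' -> 'heavier'.

heavier


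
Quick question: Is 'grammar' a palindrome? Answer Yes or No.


Forward: 'grammar'
Reversed: 'rammarg'
They differ.

No


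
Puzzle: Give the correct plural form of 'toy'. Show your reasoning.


Apply rule: Add -s. 'toy' becomes 'toys'.

toys


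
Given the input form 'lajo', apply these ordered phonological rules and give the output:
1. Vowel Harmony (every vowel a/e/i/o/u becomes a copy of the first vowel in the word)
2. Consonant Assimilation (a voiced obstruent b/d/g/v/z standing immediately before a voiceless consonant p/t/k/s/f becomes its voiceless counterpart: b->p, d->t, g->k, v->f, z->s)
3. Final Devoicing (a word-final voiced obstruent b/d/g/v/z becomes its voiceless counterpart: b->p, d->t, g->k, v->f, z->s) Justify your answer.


Starting form: 'lajo'
Rule 1: Vowel Harmony: all vowels become 'a' (matching first vowel). 'lajo' -> 'laja'
Rule 2: Consonant Assimilation: no voiced obstruent (b/d/g/v/z) stands immediately before a voiceless consonant (p/t/k/s/f). No change.
Rule 3: Final Devoicing: the word ends in the vowel 'a', not a consonant. No change.
Final form: 'laja'

laja


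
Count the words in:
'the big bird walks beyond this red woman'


Split into words: the | big | bird | walks | beyond | this | red | woman = 8 words.

8


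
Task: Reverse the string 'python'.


Reverse 'python' character by character: 'nohtyp'.

nohtyp


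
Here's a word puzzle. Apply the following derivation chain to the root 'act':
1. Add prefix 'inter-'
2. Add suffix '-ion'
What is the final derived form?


Step 1: Add prefix 'inter-' to 'act' = 'interact'
Step 2: Add suffix '-ion' to 'interact' = 'interaction'

interaction


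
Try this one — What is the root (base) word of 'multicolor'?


Remove prefix 'multi' from 'multicolor' to get root 'color'.

color


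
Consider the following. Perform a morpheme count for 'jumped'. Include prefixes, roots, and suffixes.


Decomposition: jump (root) + -ed (suffix) = 2 morpheme(s)

2 morphemes


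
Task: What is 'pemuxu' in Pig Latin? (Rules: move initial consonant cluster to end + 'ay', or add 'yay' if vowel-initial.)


'pemuxu': move consonant cluster 'p' to end and add 'ay': 'emuxupay'.

emuxupay


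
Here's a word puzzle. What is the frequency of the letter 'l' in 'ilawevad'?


Letter 'l' in 'ilawevad': found at position(s) 2 = 1 occurrence(s).

1


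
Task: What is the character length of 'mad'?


Spell out 'mad' and number each letter: m(1), a(2), d(3). Total: 3 letters.

3
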